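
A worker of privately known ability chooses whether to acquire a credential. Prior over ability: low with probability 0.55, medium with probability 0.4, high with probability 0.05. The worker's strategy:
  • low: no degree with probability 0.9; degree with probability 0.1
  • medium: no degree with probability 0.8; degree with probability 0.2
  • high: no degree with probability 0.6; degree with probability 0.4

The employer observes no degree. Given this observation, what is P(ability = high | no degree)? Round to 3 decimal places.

0.036

P(no degree) = 0.55·0.9 + 0.4·0.8 + 0.05·0.6 = 0.845
P(high | no degree) = (0.05·0.6) / 0.845 = 0.03 / 0.845 = 0.035503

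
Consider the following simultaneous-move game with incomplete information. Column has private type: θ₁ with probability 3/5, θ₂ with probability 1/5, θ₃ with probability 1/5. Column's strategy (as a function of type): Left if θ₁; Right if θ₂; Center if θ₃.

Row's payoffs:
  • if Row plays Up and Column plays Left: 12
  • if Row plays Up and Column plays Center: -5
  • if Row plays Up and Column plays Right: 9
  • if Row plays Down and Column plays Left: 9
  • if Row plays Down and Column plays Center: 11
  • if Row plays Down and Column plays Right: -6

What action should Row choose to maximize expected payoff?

Up

E[Up] = 3/5·(12) + 1/5·(9) + 1/5·(-5) = 8
E[Down] = 3/5·(9) + 1/5·(-6) + 1/5·(11) = 32/5
Best response: Up (8 is the largest).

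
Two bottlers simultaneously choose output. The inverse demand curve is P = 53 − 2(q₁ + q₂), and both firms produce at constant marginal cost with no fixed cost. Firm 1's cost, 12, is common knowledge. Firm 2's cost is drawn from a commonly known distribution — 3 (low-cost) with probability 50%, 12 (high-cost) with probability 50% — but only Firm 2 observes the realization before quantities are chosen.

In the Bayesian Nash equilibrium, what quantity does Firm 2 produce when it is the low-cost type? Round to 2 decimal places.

9.46

Type-c best response for Firm 2: q₂(c) = (53 − c)/4 − q₁/2.
Firm 1 maximizes expected profit; its first-order condition is 53 − 4q₁ − 2E[q₂] − 12 = 0.
Substituting E[q₂] and solving: E[c₂] = 7.5, so q₁ = (53 − 2·12 + 7.5)/6 = 6.08333.
q₂(low-cost) = (53 − 3 − 2·6.08333)/4 = 9.45833.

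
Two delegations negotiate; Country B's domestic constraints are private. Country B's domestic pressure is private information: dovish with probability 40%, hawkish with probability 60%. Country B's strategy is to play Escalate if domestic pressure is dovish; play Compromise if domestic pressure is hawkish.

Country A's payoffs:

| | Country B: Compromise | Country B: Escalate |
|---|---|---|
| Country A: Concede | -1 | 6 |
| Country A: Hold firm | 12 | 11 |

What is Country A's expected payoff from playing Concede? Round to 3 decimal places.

1.800

E[Concede] = 0.4·6 + 0.6·(-1) = 2.4 + (-0.6) = 1.8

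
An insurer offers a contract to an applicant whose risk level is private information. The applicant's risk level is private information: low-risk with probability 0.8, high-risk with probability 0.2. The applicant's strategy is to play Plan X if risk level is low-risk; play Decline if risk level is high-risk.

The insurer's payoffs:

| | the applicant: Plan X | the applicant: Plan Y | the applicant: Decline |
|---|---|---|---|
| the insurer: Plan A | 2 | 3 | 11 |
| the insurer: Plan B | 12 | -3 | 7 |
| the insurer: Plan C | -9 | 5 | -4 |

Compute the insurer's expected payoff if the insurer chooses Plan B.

E[Plan B] = 0.8·12 + 0.2·7 = 9.6 + 1.4 = 11

11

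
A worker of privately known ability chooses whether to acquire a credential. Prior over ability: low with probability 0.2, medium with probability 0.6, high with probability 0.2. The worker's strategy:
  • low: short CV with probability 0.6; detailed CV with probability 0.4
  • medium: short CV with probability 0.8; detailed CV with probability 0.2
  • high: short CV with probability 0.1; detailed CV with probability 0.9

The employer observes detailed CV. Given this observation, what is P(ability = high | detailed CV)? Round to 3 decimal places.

P(detailed CV) = 0.2·0.4 + 0.6·0.2 + 0.2·0.9 = 0.38
P(high | detailed CV) = (0.2·0.9) / 0.38 = 0.18 / 0.38 = 0.473684

0.474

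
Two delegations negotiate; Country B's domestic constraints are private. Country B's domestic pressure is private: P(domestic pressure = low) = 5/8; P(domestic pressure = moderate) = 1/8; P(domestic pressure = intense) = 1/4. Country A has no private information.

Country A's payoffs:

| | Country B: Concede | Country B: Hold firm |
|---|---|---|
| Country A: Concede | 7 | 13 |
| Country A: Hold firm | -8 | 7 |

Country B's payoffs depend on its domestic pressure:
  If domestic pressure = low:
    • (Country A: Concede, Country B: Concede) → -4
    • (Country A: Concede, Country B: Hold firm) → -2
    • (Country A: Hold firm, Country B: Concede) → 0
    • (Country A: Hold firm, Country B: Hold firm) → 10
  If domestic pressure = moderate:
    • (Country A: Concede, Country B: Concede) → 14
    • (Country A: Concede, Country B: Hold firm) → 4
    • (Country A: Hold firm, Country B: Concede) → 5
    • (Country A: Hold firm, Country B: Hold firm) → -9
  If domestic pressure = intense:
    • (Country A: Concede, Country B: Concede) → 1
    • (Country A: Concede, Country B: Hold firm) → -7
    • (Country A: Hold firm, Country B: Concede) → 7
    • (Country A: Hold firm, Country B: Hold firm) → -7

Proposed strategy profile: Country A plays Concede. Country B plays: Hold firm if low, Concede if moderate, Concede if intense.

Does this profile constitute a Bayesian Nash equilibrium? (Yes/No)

Yes

Country A plays Concede: E[Concede] = 5/8·(13) + 1/8·(7) + 1/4·(7) = 43/4; E[Hold firm] = 11/8. Best-responding. ✓
Country B (domestic pressure low), facing Concede: Concede gives -4, Hold firm gives -2. Proposed Hold firm is best. ✓
Country B (domestic pressure moderate), facing Concede: Concede gives 14, Hold firm gives 4. Proposed Concede is best. ✓
Country B (domestic pressure intense), facing Concede: Concede gives 1, Hold firm gives -7. Proposed Concede is best. ✓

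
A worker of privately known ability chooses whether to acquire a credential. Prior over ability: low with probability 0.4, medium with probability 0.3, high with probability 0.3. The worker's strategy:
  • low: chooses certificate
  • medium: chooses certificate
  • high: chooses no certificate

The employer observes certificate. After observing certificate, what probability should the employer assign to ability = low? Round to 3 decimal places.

Apply Bayes' rule using the sender's strategy as the likelihood.
P(certificate) = 0.4·1 + 0.3·1 + 0.3·0 = 0.7
P(low | certificate) = (0.4·1) / 0.7 = 0.4 / 0.7 = 0.571429

0.571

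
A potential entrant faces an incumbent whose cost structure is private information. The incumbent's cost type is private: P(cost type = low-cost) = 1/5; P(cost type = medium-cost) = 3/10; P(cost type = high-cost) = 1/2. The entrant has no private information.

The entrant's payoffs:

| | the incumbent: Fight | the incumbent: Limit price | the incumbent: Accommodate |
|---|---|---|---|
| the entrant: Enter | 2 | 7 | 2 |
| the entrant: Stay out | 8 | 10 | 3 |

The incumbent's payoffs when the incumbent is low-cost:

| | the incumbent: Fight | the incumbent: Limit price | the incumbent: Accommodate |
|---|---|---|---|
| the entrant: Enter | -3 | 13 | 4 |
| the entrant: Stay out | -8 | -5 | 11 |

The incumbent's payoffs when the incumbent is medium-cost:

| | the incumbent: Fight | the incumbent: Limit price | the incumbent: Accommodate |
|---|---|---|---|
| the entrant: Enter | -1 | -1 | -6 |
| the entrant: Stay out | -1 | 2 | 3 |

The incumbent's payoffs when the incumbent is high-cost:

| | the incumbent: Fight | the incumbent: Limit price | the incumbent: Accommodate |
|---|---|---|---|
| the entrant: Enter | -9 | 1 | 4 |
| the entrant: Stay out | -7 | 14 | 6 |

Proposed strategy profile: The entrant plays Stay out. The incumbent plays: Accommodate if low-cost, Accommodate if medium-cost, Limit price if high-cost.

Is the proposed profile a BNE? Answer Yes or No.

Yes

A profile is a BNE iff every type of every player is best-responding given beliefs about the other side.
The entrant plays Stay out: E[Stay out] = 1/5·(3) + 3/10·(3) + 1/2·(10) = 13/2; E[Enter] = 9/2. Best-responding. ✓
The incumbent (cost type low-cost), facing Stay out: Fight gives -8, Limit price gives -5, Accommodate gives 11. Proposed Accommodate is best. ✓
The incumbent (cost type medium-cost), facing Stay out: Fight gives -1, Limit price gives 2, Accommodate gives 3. Proposed Accommodate is best. ✓
The incumbent (cost type high-cost), facing Stay out: Fight gives -7, Limit price gives 14, Accommodate gives 6. Proposed Limit price is best. ✓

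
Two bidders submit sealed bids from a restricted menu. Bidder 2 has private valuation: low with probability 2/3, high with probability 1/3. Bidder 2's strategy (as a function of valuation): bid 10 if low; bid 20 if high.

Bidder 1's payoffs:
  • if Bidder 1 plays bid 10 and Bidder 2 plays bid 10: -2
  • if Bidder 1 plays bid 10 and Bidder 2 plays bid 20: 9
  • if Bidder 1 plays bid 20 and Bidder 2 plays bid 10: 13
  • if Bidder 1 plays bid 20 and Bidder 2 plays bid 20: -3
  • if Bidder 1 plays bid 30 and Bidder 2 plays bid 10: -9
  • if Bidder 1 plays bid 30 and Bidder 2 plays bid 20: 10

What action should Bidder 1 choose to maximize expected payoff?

E[bid 10] = 2/3·(-2) + 1/3·(9) = 5/3
E[bid 20] = 2/3·(13) + 1/3·(-3) = 23/3
E[bid 30] = 2/3·(-9) + 1/3·(10) = -8/3
Best response: bid 20 (23/3 is the largest).

bid 20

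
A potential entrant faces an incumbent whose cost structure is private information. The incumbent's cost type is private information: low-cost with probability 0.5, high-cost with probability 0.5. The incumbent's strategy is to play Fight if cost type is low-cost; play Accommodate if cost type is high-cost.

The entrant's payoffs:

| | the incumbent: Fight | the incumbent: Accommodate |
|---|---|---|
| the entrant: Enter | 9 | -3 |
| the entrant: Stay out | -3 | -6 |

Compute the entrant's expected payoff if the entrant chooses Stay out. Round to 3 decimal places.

E[Stay out] = 0.5·(-3) + 0.5·(-6) = (-1.5) + (-3) = -4.5

-4.500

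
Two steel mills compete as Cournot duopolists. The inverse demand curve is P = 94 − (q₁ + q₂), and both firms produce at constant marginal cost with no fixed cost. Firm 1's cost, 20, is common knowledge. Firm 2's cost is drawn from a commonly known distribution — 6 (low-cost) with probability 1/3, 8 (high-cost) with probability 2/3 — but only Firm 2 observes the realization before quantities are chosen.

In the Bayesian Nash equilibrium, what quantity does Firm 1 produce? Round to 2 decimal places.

20.44

Type-c best response for Firm 2: q₂(c) = (94 − c)/2 − q₁/2.
Firm 1 maximizes expected profit; its first-order condition is 94 − 2q₁ − E[q₂] − 20 = 0.
Substituting E[q₂] and solving: E[c₂] = 7.33333, so q₁ = (94 − 2·20 + 7.33333)/3 = 20.4444.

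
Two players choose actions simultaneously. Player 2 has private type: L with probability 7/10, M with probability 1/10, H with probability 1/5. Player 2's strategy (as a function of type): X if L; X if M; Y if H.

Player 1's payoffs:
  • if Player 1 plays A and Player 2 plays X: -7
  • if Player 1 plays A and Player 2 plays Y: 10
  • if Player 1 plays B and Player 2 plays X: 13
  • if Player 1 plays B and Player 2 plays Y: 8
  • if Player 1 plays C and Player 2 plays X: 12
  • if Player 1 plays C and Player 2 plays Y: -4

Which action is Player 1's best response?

B

E[A] = 7/10·(-7) + 1/10·(-7) + 1/5·(10) = -18/5
E[B] = 7/10·(13) + 1/10·(13) + 1/5·(8) = 12
E[C] = 7/10·(12) + 1/10·(12) + 1/5·(-4) = 44/5
Best response: B (12 is the largest).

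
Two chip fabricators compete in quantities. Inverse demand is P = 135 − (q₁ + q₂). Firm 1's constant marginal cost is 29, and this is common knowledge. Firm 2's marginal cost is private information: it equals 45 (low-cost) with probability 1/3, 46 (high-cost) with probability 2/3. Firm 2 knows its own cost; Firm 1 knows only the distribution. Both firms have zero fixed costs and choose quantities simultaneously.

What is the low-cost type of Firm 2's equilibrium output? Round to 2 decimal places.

24.56

Type-c best response for Firm 2: q₂(c) = (135 − c)/2 − q₁/2.
Firm 1 maximizes expected profit; its first-order condition is 135 − 2q₁ − E[q₂] − 29 = 0.
Substituting E[q₂] and solving: E[c₂] = 45.6667, so q₁ = (135 − 2·29 + 45.6667)/3 = 40.8889.
q₂(low-cost) = (135 − 45 − 40.8889)/2 = 24.5556.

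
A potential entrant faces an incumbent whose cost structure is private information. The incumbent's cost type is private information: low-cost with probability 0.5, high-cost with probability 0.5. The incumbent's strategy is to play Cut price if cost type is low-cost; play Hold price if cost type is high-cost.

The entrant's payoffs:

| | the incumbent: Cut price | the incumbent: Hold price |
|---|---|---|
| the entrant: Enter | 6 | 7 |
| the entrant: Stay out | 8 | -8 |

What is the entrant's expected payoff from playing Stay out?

0

Take the expectation over the incumbent's cost type, weighting each type's action by its prior probability.
E[Stay out] = 0.5·8 + 0.5·(-8) = 4 + (-4) = 0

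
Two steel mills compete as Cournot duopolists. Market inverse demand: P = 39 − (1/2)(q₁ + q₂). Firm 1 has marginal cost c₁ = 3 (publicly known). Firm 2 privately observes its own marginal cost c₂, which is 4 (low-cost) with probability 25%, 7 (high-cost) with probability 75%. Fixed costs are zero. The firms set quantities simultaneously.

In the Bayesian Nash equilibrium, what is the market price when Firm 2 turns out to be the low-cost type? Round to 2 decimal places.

Each type of Firm 2 best-responds to q₁; Firm 1 best-responds to the expected q₂ over Firm 2's types.
Firm 2 with cost c maximizes (39 − (1/2)(q₁+q₂) − c)·q₂, giving q₂(c) = (39 − c − (1/2)q₁).
E[c₂] = 0.25·4 + 0.75·7 = 6.25
Firm 1's FOC against E[q₂] yields q₁ = (39 − 2·3 + E[c₂])/(3/2) = (39 − 6 + 6.25)/(3/2) = 26.1667.
q₂(low-cost) = 21.9167, so P = 39 − (1/2)·(26.1667 + 21.9167) = 14.9583.

14.96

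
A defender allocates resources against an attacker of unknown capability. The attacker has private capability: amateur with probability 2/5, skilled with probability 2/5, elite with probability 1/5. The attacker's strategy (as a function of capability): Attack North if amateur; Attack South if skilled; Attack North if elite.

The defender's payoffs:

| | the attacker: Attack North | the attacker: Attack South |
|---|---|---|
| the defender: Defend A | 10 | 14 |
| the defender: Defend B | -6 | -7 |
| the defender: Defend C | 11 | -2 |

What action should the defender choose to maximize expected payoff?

Defend A

Compute the defender's expected payoff for each action, taking the expectation over the attacker's type.
E[Defend A] = 2/5·(10) + 2/5·(14) + 1/5·(10) = 58/5
E[Defend B] = 2/5·(-6) + 2/5·(-7) + 1/5·(-6) = -32/5
E[Defend C] = 2/5·(11) + 2/5·(-2) + 1/5·(11) = 29/5
Best response: Defend A (58/5 is the largest).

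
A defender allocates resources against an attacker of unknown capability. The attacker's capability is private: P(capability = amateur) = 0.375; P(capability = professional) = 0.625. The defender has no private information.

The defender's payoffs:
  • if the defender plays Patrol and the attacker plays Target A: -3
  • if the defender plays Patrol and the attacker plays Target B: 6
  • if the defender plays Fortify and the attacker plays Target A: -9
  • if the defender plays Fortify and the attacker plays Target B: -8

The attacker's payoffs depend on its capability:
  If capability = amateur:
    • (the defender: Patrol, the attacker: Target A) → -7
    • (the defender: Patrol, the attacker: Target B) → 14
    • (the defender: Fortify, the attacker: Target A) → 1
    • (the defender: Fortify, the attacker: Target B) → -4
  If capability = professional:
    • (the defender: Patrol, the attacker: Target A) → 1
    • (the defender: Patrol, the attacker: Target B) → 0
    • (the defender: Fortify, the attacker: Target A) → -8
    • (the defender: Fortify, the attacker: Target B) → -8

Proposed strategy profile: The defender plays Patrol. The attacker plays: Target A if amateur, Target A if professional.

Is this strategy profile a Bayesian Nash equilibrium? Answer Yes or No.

No

The defender plays Patrol: E[Patrol] = 0.375·(-3) + 0.625·(-3) = -3; E[Fortify] = -9. Best-responding. ✓
The attacker (capability amateur), facing Patrol: Target A gives -7, Target B gives 14. Proposed Target A is not best — profitable deviation exists. ✗
The attacker (capability professional), facing Patrol: Target A gives 1, Target B gives 0. Proposed Target A is best. ✓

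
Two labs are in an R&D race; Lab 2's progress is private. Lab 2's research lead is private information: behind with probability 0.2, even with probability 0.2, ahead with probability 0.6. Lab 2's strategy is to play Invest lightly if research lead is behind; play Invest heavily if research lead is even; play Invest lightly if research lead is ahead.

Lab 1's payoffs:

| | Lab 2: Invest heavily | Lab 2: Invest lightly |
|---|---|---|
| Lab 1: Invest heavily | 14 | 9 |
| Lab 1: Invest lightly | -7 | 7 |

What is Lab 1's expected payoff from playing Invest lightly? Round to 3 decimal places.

E[Invest lightly] = 0.2·7 + 0.2·(-7) + 0.6·7 = 1.4 + (-1.4) + 4.2 = 4.2

4.200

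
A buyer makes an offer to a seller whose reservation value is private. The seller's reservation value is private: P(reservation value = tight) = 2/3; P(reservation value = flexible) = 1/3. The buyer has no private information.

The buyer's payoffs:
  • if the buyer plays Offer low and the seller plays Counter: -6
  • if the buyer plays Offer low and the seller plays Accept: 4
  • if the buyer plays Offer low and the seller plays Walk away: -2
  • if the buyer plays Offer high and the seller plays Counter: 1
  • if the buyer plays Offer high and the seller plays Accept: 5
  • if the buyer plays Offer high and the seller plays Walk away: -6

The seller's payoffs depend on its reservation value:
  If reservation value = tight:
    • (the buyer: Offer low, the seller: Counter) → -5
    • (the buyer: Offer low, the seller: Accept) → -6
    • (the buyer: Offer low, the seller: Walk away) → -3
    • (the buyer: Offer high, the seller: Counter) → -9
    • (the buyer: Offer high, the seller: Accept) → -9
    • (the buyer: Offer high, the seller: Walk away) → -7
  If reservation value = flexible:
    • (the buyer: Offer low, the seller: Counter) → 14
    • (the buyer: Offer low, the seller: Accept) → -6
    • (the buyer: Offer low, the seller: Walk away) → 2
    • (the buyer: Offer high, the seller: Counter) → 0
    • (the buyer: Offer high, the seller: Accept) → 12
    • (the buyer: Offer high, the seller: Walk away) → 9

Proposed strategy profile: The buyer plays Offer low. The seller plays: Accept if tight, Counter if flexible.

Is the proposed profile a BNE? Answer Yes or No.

The buyer plays Offer low: E[Offer low] = 2/3·(4) + 1/3·(-6) = 2/3; E[Offer high] = 11/3. Not best-responding. ✗
The seller (reservation value tight), facing Offer low: Counter gives -5, Accept gives -6, Walk away gives -3. Proposed Accept is not best — profitable deviation exists. ✗
The seller (reservation value flexible), facing Offer low: Counter gives 14, Accept gives -6, Walk away gives 2. Proposed Counter is best. ✓

No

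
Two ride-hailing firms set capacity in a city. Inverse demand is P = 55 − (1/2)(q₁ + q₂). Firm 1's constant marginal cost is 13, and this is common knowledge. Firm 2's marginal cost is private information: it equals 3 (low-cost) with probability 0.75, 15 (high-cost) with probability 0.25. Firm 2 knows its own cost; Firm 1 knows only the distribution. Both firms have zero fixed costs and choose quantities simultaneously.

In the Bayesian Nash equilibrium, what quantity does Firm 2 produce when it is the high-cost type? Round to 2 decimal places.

Each type of Firm 2 best-responds to q₁; Firm 1 best-responds to the expected q₂ over Firm 2's types.
Firm 2 with cost c maximizes (55 − (1/2)(q₁+q₂) − c)·q₂, giving q₂(c) = (55 − c − (1/2)q₁).
E[c₂] = 0.75·3 + 0.25·15 = 6
Firm 1's FOC against E[q₂] yields q₁ = (55 − 2·13 + E[c₂])/(3/2) = (55 − 26 + 6)/(3/2) = 23.3333.
q₂(high-cost) = (55 − 15 − (1/2)·23.3333) = 28.3333.

28.33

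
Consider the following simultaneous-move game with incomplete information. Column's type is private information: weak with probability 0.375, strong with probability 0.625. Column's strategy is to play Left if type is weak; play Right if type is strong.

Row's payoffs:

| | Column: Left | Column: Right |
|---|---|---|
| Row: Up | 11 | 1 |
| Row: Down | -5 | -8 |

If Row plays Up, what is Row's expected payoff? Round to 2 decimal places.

E[Up] = 0.375·11 + 0.625·1 = 4.125 + 0.625 = 4.75

4.75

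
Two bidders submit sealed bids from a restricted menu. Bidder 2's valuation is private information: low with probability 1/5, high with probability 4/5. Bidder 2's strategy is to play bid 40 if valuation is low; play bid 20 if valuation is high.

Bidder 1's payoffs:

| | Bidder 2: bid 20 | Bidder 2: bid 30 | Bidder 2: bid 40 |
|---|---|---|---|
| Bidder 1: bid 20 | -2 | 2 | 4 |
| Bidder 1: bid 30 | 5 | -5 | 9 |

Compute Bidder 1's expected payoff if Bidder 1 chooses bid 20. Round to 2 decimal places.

-0.80

E[bid 20] = 1/5·4 + 4/5·(-2) = 4/5 + (-8/5) = -4/5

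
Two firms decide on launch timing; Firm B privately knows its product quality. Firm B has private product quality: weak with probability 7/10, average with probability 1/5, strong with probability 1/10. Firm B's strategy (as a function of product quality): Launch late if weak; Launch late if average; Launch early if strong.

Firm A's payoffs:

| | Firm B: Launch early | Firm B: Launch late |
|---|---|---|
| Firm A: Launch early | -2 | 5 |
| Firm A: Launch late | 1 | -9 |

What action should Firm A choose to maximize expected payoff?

Compute Firm A's expected payoff for each action, taking the expectation over Firm B's type.
E[Launch early] = 7/10·(5) + 1/5·(5) + 1/10·(-2) = 43/10
E[Launch late] = 7/10·(-9) + 1/5·(-9) + 1/10·(1) = -8
Best response: Launch early (43/10 is the largest).

Launch early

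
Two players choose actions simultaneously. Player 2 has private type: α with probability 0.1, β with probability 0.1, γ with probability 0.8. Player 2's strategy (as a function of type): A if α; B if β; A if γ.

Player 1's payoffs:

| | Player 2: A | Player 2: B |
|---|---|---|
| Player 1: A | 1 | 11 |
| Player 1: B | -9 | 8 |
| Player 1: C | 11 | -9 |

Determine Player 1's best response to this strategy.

E[A] = 0.1·(1) + 0.1·(11) + 0.8·(1) = 2
E[B] = 0.1·(-9) + 0.1·(8) + 0.8·(-9) = -7.3
E[C] = 0.1·(11) + 0.1·(-9) + 0.8·(11) = 9
Best response: C (9 is the largest).

C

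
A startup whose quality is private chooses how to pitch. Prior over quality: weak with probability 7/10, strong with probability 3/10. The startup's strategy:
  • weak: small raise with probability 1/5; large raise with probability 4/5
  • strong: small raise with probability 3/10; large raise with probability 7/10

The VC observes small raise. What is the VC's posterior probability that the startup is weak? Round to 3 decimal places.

0.609

P(small raise) = (7/10)·(1/5) + (3/10)·(3/10) = 23/100
P(weak | small raise) = ((7/10)·(1/5)) / (23/100) = (7/50) / (23/100) = 14/23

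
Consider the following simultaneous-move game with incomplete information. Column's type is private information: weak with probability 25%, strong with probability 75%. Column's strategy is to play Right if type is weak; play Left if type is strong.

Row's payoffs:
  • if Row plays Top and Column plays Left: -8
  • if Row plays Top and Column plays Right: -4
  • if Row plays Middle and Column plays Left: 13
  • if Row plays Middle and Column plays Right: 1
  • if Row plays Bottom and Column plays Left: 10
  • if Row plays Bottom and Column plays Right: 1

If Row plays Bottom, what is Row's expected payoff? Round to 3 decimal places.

7.750

E[Bottom] = 0.25·1 + 0.75·10 = 0.25 + 7.5 = 7.75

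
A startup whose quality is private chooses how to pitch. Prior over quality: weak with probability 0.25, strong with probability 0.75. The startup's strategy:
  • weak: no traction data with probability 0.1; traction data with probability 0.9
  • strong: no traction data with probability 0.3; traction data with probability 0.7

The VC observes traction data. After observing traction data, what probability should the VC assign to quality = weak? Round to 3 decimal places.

Apply Bayes' rule using the sender's strategy as the likelihood.
P(traction data) = 0.25·0.9 + 0.75·0.7 = 0.75
P(weak | traction data) = (0.25·0.9) / 0.75 = 0.225 / 0.75 = 0.3

0.300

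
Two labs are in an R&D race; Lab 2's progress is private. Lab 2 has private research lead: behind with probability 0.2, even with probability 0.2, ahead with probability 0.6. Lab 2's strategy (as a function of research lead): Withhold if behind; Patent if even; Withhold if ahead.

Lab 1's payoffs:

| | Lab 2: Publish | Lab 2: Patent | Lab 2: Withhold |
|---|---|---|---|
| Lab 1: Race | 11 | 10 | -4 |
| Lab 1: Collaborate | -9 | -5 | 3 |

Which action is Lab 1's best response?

Collaborate

E[Race] = 0.2·(-4) + 0.2·(10) + 0.6·(-4) = -1.2
E[Collaborate] = 0.2·(3) + 0.2·(-5) + 0.6·(3) = 1.4
Best response: Collaborate (1.4 is the largest).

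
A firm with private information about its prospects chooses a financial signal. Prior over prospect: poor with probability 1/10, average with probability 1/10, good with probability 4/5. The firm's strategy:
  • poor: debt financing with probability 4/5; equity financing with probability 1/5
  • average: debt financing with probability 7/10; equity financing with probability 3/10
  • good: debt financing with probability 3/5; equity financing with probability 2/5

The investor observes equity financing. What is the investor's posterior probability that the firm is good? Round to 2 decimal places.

P(equity financing) = (1/10)·(1/5) + (1/10)·(3/10) + (4/5)·(2/5) = 37/100
P(good | equity financing) = ((4/5)·(2/5)) / (37/100) = (8/25) / (37/100) = 32/37

0.86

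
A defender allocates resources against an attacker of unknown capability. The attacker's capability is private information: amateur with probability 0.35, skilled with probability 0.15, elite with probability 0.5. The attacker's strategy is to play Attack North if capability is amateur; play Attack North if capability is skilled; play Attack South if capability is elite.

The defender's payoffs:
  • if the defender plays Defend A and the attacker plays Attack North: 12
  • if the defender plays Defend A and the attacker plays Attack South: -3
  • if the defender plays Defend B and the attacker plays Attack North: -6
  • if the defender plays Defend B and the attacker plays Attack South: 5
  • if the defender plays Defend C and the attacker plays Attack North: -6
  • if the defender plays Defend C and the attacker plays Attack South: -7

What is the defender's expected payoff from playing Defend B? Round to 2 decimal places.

-0.50

E[Defend B] = 0.35·(-6) + 0.15·(-6) + 0.5·5 = (-2.1) + (-0.9) + 2.5 = -0.5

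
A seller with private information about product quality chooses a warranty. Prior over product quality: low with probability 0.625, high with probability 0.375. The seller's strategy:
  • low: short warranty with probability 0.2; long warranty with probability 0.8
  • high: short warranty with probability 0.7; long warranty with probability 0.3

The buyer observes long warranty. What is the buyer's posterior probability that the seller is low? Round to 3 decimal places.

0.816

P(long warranty) = 0.625·0.8 + 0.375·0.3 = 0.6125
P(low | long warranty) = (0.625·0.8) / 0.6125 = 0.5 / 0.6125 = 0.816327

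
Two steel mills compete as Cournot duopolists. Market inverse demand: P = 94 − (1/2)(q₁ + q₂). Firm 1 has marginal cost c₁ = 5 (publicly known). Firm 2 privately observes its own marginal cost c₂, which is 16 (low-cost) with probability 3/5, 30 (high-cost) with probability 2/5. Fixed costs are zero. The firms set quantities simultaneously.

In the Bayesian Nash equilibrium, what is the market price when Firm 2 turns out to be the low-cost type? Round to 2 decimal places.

37.40

Firm 2 with cost c maximizes (94 − (1/2)(q₁+q₂) − c)·q₂, giving q₂(c) = (94 − c − (1/2)q₁).
E[c₂] = 3/5·16 + 2/5·30 = 21.6
Firm 1's FOC against E[q₂] yields q₁ = (94 − 2·5 + E[c₂])/(3/2) = (94 − 10 + 21.6)/(3/2) = 70.4.
q₂(low-cost) = 42.8, so P = 94 − (1/2)·(70.4 + 42.8) = 37.4.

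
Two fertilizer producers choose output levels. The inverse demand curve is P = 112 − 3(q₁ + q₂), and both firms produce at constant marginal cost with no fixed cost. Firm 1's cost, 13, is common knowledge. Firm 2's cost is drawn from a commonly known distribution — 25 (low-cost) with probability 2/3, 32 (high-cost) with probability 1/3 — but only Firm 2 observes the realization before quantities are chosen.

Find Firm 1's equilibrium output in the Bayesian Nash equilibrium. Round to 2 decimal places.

Type-c best response for Firm 2: q₂(c) = (112 − c)/6 − q₁/2.
Firm 1 maximizes expected profit; its first-order condition is 112 − 6q₁ − 3E[q₂] − 13 = 0.
Substituting E[q₂] and solving: E[c₂] = 27.3333, so q₁ = (112 − 2·13 + 27.3333)/9 = 12.5926.

12.59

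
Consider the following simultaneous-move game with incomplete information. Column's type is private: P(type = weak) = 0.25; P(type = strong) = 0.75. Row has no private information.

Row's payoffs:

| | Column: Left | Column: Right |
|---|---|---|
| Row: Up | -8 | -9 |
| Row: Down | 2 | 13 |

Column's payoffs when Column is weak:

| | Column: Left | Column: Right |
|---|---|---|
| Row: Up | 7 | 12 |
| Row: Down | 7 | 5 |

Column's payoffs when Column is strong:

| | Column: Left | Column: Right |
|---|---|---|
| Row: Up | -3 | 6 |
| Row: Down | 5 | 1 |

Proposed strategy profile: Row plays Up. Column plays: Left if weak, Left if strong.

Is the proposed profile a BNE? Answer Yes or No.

No

A profile is a BNE iff every type of every player is best-responding given beliefs about the other side.
Row plays Up: E[Up] = 0.25·(-8) + 0.75·(-8) = -8; E[Down] = 2. Not best-responding. ✗
Column (type weak), facing Up: Left gives 7, Right gives 12. Proposed Left is not best — profitable deviation exists. ✗
Column (type strong), facing Up: Left gives -3, Right gives 6. Proposed Left is not best — profitable deviation exists. ✗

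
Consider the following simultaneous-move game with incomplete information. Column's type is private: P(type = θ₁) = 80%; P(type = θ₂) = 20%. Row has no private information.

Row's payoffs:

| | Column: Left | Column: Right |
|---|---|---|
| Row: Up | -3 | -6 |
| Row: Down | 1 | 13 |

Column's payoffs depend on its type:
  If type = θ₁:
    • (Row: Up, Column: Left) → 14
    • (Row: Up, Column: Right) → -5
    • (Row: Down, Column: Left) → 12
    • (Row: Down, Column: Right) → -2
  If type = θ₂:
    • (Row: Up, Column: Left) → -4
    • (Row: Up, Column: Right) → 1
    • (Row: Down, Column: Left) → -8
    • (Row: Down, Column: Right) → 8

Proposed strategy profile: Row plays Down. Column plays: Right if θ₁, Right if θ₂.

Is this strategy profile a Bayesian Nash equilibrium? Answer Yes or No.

Row plays Down: E[Down] = 0.8·(13) + 0.2·(13) = 13; E[Up] = -6. Best-responding. ✓
Column (type θ₁), facing Down: Left gives 12, Right gives -2. Proposed Right is not best — profitable deviation exists. ✗
Column (type θ₂), facing Down: Left gives -8, Right gives 8. Proposed Right is best. ✓

No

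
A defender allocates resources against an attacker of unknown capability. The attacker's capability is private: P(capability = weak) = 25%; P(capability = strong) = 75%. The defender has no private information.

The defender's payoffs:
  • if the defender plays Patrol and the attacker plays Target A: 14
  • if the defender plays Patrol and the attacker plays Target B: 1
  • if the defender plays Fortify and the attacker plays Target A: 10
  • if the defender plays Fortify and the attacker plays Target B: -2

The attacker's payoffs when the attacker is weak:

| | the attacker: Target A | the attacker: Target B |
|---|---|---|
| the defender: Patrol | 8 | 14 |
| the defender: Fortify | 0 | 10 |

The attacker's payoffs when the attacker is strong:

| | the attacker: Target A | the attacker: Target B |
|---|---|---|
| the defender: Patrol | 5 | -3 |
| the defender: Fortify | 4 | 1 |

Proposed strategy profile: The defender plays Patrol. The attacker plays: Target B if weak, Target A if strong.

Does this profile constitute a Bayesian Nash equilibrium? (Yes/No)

Yes

The defender plays Patrol: E[Patrol] = 0.25·(1) + 0.75·(14) = 10.75; E[Fortify] = 7. Best-responding. ✓
The attacker (capability weak), facing Patrol: Target A gives 8, Target B gives 14. Proposed Target B is best. ✓
The attacker (capability strong), facing Patrol: Target A gives 5, Target B gives -3. Proposed Target A is best. ✓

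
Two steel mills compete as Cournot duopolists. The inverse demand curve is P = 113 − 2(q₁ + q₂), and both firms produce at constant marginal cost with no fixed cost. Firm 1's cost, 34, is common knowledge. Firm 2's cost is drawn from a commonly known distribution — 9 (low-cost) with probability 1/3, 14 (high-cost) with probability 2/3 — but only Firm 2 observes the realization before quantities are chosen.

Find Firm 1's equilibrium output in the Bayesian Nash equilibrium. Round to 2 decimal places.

9.56

Each type of Firm 2 best-responds to q₁; Firm 1 best-responds to the expected q₂ over Firm 2's types.
Firm 2 with cost c maximizes (113 − 2(q₁+q₂) − c)·q₂, giving q₂(c) = (113 − c − 2q₁)/4.
E[c₂] = 1/3·9 + 2/3·14 = 12.3333
Firm 1's FOC against E[q₂] yields q₁ = (113 − 2·34 + E[c₂])/6 = (113 − 68 + 12.3333)/6 = 9.55556.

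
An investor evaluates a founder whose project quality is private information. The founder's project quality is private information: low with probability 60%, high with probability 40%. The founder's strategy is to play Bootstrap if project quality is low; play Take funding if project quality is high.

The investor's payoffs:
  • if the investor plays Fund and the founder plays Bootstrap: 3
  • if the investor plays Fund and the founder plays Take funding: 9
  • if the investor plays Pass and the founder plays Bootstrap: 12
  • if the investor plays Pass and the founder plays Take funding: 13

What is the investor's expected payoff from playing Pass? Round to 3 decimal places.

E[Pass] = 0.6·12 + 0.4·13 = 7.2 + 5.2 = 12.4

12.400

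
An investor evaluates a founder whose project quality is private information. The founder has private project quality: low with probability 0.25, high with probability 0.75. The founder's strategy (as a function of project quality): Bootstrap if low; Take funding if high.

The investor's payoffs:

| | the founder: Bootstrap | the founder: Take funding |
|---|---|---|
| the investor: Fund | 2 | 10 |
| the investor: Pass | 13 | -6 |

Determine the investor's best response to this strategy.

E[Fund] = 0.25·(2) + 0.75·(10) = 8
E[Pass] = 0.25·(13) + 0.75·(-6) = -1.25
Best response: Fund (8 is the largest).

Fund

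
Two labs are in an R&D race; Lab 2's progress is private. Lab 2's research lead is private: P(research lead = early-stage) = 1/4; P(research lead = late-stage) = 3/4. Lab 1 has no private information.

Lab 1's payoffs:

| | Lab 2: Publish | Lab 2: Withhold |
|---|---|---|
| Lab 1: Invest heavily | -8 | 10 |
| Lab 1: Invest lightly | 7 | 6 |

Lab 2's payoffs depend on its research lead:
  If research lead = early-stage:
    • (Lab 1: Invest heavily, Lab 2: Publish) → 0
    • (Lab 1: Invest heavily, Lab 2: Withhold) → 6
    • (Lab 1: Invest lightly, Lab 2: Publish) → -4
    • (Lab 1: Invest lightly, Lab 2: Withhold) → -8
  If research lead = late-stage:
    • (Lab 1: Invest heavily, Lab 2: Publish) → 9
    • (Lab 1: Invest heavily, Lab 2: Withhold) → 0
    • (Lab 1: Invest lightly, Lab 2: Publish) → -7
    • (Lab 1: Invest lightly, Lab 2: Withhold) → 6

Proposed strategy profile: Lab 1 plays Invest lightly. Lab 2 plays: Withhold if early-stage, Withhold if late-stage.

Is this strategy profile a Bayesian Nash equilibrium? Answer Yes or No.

No

A profile is a BNE iff every type of every player is best-responding given beliefs about the other side.
Lab 1 plays Invest lightly: E[Invest lightly] = 1/4·(6) + 3/4·(6) = 6; E[Invest heavily] = 10. Not best-responding. ✗
Lab 2 (research lead early-stage), facing Invest lightly: Publish gives -4, Withhold gives -8. Proposed Withhold is not best — profitable deviation exists. ✗
Lab 2 (research lead late-stage), facing Invest lightly: Publish gives -7, Withhold gives 6. Proposed Withhold is best. ✓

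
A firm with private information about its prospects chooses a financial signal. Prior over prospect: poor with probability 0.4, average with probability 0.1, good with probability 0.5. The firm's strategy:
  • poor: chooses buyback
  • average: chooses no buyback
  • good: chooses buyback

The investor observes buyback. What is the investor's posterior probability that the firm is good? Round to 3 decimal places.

0.556

Apply Bayes' rule using the sender's strategy as the likelihood.
P(buyback) = 0.4·1 + 0.1·0 + 0.5·1 = 0.9
P(good | buyback) = (0.5·1) / 0.9 = 0.5 / 0.9 = 0.555556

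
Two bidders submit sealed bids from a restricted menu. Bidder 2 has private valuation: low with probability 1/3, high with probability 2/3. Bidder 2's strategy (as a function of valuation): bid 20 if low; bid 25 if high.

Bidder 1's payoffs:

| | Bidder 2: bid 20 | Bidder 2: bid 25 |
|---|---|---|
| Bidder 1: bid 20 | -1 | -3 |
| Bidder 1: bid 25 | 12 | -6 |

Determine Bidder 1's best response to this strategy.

E[bid 20] = 1/3·(-1) + 2/3·(-3) = -7/3
E[bid 25] = 1/3·(12) + 2/3·(-6) = 0
Best response: bid 25 (0 is the largest).

bid 25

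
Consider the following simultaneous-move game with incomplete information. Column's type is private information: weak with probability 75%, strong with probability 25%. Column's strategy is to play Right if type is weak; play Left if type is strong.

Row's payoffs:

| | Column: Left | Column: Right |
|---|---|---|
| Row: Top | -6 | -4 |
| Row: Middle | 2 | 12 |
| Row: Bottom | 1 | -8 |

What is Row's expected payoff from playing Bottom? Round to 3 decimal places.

-5.750

E[Bottom] = 0.75·(-8) + 0.25·1 = (-6) + 0.25 = -5.75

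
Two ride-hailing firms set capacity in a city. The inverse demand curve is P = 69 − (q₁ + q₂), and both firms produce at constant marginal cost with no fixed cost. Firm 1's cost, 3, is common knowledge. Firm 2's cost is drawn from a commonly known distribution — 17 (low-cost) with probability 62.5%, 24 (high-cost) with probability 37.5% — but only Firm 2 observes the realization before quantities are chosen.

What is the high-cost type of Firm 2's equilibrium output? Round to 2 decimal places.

8.73

Type-c best response for Firm 2: q₂(c) = (69 − c)/2 − q₁/2.
Firm 1 maximizes expected profit; its first-order condition is 69 − 2q₁ − E[q₂] − 3 = 0.
Substituting E[q₂] and solving: E[c₂] = 19.625, so q₁ = (69 − 2·3 + 19.625)/3 = 27.5417.
q₂(high-cost) = (69 − 24 − 27.5417)/2 = 8.72917.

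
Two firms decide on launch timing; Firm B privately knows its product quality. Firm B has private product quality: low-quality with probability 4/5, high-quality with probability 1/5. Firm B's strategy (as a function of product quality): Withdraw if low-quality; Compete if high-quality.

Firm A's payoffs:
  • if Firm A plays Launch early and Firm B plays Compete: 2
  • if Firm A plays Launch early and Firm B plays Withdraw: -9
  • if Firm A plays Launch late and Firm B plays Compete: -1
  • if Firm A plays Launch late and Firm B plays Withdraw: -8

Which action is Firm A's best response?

Launch late

E[Launch early] = 4/5·(-9) + 1/5·(2) = -34/5
E[Launch late] = 4/5·(-8) + 1/5·(-1) = -33/5
Best response: Launch late (-33/5 is the largest).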